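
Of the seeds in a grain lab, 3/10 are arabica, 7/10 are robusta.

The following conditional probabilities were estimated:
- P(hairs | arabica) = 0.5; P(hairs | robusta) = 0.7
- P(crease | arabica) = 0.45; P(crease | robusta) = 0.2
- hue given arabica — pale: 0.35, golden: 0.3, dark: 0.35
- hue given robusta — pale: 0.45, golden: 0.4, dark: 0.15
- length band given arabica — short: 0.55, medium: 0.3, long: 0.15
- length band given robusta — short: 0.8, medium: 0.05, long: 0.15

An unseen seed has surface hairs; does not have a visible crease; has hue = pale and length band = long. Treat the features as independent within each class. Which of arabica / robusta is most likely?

arabica: 0.3 × 0.5 × (1−0.45) × 0.35 × 0.15 = 0.00433125
robusta: 0.7 × 0.7 × (1−0.2) × 0.45 × 0.15 = 0.02646
Highest score → robusta.

robusta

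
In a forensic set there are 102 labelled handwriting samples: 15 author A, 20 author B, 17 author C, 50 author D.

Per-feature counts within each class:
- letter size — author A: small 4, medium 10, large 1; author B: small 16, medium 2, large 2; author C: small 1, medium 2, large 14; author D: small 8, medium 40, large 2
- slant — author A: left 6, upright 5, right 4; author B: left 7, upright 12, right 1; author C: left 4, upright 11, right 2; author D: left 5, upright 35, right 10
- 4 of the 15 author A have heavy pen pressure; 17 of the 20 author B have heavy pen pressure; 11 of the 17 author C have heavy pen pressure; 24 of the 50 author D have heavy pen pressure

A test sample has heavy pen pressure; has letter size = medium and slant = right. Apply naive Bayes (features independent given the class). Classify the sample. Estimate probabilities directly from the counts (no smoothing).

author A: (15/102) × (10/15) × (4/15) × (4/15) ≈ 0.00697168
author B: (20/102) × (2/20) × (1/20) × (17/20) ≈ 0.000833333
author C: (17/102) × (2/17) × (2/17) × (11/17) ≈ 0.00149264
author D: (50/102) × (40/50) × (10/50) × (24/50) ≈ 0.0376471
Highest score → author D.

author D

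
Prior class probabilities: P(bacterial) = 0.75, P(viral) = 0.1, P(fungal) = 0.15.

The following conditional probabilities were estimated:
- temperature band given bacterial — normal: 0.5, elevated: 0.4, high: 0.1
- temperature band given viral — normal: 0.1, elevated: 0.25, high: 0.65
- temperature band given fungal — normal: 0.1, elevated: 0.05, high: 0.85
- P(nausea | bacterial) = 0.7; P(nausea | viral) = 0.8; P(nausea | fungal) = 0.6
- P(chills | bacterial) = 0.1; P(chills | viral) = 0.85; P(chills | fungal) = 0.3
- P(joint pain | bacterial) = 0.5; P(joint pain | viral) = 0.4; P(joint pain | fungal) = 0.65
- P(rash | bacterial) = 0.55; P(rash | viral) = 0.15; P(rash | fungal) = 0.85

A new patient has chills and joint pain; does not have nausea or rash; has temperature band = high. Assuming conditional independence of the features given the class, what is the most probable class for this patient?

viral

bacterial: 0.75 × 0.1 × (1−0.7) × 0.1 × 0.5 × (1−0.55) = 0.00050625
viral: 0.1 × 0.65 × (1−0.8) × 0.85 × 0.4 × (1−0.15) = 0.003757
fungal: 0.15 × 0.85 × (1−0.6) × 0.3 × 0.65 × (1−0.85) = 0.00149175
Highest score → viral.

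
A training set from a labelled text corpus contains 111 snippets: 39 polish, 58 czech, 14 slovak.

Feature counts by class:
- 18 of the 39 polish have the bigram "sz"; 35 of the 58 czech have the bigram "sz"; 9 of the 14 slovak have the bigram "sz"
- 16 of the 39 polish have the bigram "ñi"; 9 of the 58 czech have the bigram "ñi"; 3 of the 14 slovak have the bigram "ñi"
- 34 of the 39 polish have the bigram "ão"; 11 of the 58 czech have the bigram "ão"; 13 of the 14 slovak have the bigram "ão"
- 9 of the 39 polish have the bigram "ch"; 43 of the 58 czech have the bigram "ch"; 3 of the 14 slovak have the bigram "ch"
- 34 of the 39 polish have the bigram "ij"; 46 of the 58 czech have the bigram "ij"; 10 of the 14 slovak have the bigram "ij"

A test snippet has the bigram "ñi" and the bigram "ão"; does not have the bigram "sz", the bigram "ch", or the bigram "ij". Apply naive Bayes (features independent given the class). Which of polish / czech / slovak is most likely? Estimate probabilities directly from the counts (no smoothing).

polish: (39/111) × (21/39) × (16/39) × (34/39) × (30/39) × (5/39) ≈ 0.00667311
czech: (58/111) × (23/58) × (9/58) × (11/58) × (15/58) × (12/58) ≈ 0.000326288
slovak: (14/111) × (5/14) × (3/14) × (13/14) × (11/14) × (4/14) ≈ 0.00201211
Highest score → polish.

polish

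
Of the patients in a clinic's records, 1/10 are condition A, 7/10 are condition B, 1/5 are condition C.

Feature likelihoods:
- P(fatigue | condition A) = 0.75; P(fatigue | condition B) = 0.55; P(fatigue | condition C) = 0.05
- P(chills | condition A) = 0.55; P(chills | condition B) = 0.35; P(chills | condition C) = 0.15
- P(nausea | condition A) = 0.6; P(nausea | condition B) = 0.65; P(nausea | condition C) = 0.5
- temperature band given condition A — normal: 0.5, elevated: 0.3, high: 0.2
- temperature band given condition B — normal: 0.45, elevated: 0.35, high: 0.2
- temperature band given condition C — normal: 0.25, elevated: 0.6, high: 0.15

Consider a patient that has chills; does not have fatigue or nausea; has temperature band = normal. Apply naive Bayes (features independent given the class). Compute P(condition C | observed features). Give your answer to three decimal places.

0.150

condition A: 0.1 × (1−0.75) × 0.55 × (1−0.6) × 0.5 = 0.00275
condition B: 0.7 × (1−0.55) × 0.35 × (1−0.65) × 0.45 = 0.017364375
condition C: 0.2 × (1−0.05) × 0.15 × (1−0.5) × 0.25 = 0.0035625
P(condition C | x) = 0.0035625 / 0.023676875 ≈ 0.150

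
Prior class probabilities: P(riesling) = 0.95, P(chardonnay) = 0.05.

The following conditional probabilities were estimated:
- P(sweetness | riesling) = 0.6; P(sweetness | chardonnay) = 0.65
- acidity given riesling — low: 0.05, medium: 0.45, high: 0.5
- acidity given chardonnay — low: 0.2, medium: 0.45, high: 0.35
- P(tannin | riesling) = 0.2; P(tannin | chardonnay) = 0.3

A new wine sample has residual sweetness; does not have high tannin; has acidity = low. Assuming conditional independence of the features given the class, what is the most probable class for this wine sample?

riesling: 0.95 × 0.6 × 0.05 × (1−0.2) = 0.0228
chardonnay: 0.05 × 0.65 × 0.2 × (1−0.3) = 0.00455
Highest score → riesling.

riesling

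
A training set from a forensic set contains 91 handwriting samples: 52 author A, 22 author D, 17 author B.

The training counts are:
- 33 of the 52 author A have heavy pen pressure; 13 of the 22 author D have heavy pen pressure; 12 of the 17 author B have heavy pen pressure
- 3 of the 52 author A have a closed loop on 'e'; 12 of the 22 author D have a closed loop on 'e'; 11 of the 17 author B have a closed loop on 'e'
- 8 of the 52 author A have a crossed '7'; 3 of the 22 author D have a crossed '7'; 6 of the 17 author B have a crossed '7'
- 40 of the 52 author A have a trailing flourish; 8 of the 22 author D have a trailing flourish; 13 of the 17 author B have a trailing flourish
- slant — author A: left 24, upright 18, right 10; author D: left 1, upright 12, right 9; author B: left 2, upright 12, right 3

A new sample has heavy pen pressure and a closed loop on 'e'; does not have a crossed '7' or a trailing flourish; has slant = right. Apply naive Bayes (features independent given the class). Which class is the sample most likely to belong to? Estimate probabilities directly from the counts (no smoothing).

author D

author A: (52/91) × (33/52) × (3/52) × (44/52) × (12/52) × (10/52) ≈ 0.000785623
author D: (22/91) × (13/22) × (12/22) × (19/22) × (14/22) × (9/22) ≈ 0.0175193
author B: (17/91) × (12/17) × (11/17) × (11/17) × (4/17) × (3/17) ≈ 0.00229251
Highest score → author D.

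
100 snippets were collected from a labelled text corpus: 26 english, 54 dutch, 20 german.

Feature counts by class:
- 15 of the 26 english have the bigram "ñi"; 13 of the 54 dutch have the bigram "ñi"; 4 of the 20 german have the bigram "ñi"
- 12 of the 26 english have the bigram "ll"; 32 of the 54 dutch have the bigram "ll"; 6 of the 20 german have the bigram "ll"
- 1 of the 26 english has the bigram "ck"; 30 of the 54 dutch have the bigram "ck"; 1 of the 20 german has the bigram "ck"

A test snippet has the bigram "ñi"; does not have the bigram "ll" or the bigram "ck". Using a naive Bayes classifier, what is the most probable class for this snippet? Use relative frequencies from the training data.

english

english: (26/100) × (15/26) × (14/26) × (25/26) ≈ 0.0776627
dutch: (54/100) × (13/54) × (22/54) × (24/54) ≈ 0.0235391
german: (20/100) × (4/20) × (14/20) × (19/20) = 0.0266
Highest score → english.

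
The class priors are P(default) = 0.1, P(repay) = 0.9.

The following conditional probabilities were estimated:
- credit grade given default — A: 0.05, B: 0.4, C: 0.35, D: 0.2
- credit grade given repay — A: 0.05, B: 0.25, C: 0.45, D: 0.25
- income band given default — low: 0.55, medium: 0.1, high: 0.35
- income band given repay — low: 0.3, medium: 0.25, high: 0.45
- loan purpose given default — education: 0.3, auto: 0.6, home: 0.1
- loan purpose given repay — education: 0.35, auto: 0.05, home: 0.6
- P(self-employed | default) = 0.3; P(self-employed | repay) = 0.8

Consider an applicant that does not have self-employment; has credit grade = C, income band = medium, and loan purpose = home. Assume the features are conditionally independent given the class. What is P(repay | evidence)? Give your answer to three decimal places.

default: 0.1 × 0.35 × 0.1 × 0.1 × (1−0.3) = 0.000245
repay: 0.9 × 0.45 × 0.25 × 0.6 × (1−0.8) = 0.01215
P(repay | x) = 0.01215 / 0.012395 ≈ 0.980

0.980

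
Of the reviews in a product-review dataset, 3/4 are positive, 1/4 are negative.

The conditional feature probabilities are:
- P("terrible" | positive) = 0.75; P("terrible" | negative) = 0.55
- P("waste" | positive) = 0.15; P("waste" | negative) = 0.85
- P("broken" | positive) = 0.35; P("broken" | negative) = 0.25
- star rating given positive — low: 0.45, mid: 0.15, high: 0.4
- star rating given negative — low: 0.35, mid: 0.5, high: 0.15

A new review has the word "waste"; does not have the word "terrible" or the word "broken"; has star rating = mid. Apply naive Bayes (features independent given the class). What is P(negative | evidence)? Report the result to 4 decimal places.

positive: 0.75 × (1−0.75) × 0.15 × (1−0.35) × 0.15 = 0.0027421875
negative: 0.25 × (1−0.55) × 0.85 × (1−0.25) × 0.5 = 0.035859375
P(negative | x) = 0.035859375 / 0.0386015625 ≈ 0.9290

0.9290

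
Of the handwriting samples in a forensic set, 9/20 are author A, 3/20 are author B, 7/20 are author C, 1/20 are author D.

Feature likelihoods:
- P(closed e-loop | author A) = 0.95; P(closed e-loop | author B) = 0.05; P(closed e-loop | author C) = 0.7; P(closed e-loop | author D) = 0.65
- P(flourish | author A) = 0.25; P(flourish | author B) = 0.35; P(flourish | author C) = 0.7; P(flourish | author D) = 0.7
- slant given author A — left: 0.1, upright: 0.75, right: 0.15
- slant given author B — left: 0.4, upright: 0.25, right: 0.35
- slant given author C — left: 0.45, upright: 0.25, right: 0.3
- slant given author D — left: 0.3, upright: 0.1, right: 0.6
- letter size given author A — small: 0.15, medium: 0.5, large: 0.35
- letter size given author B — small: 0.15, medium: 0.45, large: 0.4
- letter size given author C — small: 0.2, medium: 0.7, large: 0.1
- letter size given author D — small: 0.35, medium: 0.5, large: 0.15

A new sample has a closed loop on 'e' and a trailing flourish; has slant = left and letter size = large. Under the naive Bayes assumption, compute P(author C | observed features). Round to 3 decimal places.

author A: 0.45 × 0.95 × 0.25 × 0.1 × 0.35 = 0.003740625
author B: 0.15 × 0.05 × 0.35 × 0.4 × 0.4 = 0.00042
author C: 0.35 × 0.7 × 0.7 × 0.45 × 0.1 = 0.0077175
author D: 0.05 × 0.65 × 0.7 × 0.3 × 0.15 = 0.00102375
P(author C | x) = 0.0077175 / 0.012901875 ≈ 0.598

0.598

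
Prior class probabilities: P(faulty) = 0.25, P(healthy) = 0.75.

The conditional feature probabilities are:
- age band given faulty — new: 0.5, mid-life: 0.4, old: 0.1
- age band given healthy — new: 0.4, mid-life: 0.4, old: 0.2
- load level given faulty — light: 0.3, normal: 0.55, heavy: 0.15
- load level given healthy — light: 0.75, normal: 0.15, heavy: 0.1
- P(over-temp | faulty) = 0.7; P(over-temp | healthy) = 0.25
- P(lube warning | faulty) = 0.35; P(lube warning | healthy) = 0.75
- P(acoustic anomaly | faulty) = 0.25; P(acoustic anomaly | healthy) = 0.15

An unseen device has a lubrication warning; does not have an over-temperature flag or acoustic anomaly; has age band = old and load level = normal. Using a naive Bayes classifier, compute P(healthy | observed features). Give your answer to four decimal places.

0.9086

faulty: 0.25 × 0.1 × 0.55 × (1−0.7) × 0.35 × (1−0.25) = 0.0010828125
healthy: 0.75 × 0.2 × 0.15 × (1−0.25) × 0.75 × (1−0.15) = 0.0107578125
P(healthy | x) = 0.0107578125 / 0.011840625 ≈ 0.9086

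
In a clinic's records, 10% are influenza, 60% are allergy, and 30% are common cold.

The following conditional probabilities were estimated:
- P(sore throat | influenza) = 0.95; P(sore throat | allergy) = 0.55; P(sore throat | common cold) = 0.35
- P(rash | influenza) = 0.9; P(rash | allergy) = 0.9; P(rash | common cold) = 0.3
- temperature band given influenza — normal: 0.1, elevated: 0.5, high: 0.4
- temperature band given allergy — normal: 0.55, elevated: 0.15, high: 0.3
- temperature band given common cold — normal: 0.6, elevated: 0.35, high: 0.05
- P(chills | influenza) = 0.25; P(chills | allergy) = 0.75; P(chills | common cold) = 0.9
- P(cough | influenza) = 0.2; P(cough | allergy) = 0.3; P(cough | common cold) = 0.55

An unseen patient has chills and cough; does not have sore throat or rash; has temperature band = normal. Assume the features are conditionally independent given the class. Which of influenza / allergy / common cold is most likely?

influenza: 0.1 × (1−0.95) × (1−0.9) × 0.1 × 0.25 × 0.2 = 0.0000025
allergy: 0.6 × (1−0.55) × (1−0.9) × 0.55 × 0.75 × 0.3 = 0.00334125
common cold: 0.3 × (1−0.35) × (1−0.3) × 0.6 × 0.9 × 0.55 = 0.0405405
Highest score → common cold.

common cold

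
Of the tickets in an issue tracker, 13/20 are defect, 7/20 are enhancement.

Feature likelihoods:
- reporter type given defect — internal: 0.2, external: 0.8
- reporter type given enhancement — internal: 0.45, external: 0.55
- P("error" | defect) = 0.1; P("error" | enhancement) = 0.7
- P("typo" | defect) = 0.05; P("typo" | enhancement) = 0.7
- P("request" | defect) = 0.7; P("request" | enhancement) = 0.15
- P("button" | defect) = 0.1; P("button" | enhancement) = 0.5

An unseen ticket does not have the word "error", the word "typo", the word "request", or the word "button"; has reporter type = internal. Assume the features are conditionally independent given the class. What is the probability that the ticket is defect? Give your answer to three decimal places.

0.833

defect: 0.65 × 0.2 × (1−0.1) × (1−0.05) × (1−0.7) × (1−0.1) = 0.0300105
enhancement: 0.35 × 0.45 × (1−0.7) × (1−0.7) × (1−0.15) × (1−0.5) = 0.006024375
P(defect | x) = 0.0300105 / 0.036034875 ≈ 0.833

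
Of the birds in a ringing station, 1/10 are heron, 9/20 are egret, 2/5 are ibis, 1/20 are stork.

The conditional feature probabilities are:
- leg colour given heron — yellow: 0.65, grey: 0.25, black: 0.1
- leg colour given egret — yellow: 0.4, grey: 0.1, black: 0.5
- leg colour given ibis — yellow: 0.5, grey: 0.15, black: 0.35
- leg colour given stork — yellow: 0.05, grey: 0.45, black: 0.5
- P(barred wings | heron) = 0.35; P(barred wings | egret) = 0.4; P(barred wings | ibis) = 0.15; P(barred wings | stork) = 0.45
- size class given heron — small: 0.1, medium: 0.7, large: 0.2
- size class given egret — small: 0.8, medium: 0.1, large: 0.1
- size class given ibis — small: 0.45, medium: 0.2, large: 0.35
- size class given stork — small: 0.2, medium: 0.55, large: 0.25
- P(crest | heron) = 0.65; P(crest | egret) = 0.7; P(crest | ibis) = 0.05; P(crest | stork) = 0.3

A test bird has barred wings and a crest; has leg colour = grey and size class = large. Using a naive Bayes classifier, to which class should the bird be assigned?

egret

heron: 0.1 × 0.25 × 0.35 × 0.2 × 0.65 = 0.0011375
egret: 0.45 × 0.1 × 0.4 × 0.1 × 0.7 = 0.00126
ibis: 0.4 × 0.15 × 0.15 × 0.35 × 0.05 = 0.0001575
stork: 0.05 × 0.45 × 0.45 × 0.25 × 0.3 = 0.000759375
Highest score → egret.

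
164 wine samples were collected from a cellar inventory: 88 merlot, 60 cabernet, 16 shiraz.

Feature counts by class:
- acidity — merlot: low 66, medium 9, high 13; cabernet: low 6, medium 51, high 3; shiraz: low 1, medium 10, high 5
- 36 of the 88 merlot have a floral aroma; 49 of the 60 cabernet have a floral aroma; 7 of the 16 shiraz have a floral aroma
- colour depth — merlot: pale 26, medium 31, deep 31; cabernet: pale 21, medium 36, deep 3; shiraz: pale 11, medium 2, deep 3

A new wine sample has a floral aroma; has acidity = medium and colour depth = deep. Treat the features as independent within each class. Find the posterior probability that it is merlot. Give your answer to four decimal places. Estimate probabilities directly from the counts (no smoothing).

merlot: (88/164) × (9/88) × (36/88) × (31/88) ≈ 0.00790856
cabernet: (60/164) × (51/60) × (49/60) × (3/60) ≈ 0.0126982
shiraz: (16/164) × (10/16) × (7/16) × (3/16) ≈ 0.00500191
P(merlot | x) = 0.00790856 / 0.02560867 ≈ 0.3088

0.3088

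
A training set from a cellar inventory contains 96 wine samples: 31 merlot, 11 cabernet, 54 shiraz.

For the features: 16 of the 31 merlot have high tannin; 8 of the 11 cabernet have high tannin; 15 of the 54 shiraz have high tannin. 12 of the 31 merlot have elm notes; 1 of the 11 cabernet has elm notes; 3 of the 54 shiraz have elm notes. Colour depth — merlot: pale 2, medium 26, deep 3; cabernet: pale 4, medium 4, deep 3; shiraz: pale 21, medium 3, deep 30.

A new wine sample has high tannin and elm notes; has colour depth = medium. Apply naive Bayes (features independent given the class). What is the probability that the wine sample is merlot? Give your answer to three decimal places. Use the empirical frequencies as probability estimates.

0.944

merlot: (31/96) × (16/31) × (12/31) × (26/31) ≈ 0.0541103
cabernet: (11/96) × (8/11) × (1/11) × (4/11) ≈ 0.00275482
shiraz: (54/96) × (15/54) × (3/54) × (3/54) ≈ 0.000482253
P(merlot | x) = 0.0541103 / 0.057347373 ≈ 0.944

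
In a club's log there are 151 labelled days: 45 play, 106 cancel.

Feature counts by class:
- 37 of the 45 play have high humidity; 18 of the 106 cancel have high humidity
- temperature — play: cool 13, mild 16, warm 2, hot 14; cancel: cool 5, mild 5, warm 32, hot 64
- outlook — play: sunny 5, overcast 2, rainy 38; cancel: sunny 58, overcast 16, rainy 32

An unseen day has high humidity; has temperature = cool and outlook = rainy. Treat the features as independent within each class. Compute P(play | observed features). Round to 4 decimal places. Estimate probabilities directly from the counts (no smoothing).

play: (45/151) × (37/45) × (13/45) × (38/45) ≈ 0.059776
cancel: (106/151) × (18/106) × (5/106) × (32/106) ≈ 0.00169748
P(play | x) = 0.059776 / 0.06147348 ≈ 0.9724

0.9724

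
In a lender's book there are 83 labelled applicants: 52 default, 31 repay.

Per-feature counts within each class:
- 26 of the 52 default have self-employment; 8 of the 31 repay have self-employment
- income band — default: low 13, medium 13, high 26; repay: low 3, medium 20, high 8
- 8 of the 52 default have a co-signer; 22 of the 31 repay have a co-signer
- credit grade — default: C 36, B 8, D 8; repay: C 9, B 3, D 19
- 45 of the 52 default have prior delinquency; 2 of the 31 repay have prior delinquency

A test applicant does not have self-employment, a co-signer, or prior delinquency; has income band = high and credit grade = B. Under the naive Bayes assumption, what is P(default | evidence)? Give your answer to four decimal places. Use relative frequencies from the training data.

default: (52/83) × (26/52) × (26/52) × (44/52) × (8/52) × (7/52) ≈ 0.00274471
repay: (31/83) × (23/31) × (8/31) × (9/31) × (3/31) × (29/31) ≈ 0.00187955
P(default | x) = 0.00274471 / 0.00462426 ≈ 0.5935

0.5935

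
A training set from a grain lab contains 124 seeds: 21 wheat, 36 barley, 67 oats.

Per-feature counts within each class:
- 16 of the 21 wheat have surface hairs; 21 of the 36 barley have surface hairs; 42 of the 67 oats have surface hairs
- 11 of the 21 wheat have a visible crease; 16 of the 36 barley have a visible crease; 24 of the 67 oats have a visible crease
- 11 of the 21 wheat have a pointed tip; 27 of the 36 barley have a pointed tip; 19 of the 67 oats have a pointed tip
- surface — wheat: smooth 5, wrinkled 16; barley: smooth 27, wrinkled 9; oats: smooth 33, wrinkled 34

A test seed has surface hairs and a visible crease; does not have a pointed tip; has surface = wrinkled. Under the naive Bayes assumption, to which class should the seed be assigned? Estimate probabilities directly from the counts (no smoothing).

oats

wheat: (21/124) × (16/21) × (11/21) × (10/21) × (16/21) ≈ 0.0245218
barley: (36/124) × (21/36) × (16/36) × (9/36) × (9/36) ≈ 0.0047043
oats: (67/124) × (42/67) × (24/67) × (48/67) × (34/67) ≈ 0.0441097
Highest score → oats.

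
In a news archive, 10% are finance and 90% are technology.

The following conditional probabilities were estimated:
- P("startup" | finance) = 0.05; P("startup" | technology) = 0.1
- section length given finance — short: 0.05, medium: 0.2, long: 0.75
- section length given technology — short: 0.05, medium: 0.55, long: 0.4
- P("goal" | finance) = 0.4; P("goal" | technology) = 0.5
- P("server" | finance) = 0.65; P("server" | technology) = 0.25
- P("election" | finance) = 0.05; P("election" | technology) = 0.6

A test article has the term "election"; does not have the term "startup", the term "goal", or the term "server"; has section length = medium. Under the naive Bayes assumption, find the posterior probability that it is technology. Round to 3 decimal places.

finance: 0.1 × (1−0.05) × 0.2 × (1−0.4) × (1−0.65) × 0.05 = 0.0001995
technology: 0.9 × (1−0.1) × 0.55 × (1−0.5) × (1−0.25) × 0.6 = 0.1002375
P(technology | x) = 0.1002375 / 0.100437 ≈ 0.998

0.998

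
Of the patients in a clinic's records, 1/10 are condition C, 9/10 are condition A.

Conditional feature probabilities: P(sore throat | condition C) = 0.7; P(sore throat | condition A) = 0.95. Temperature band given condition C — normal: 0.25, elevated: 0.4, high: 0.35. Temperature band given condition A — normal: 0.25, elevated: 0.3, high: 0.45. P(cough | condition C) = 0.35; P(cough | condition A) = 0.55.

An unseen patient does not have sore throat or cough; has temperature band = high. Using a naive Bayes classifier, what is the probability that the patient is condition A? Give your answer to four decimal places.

0.5718

condition C: 0.1 × (1−0.7) × 0.35 × (1−0.35) = 0.006825
condition A: 0.9 × (1−0.95) × 0.45 × (1−0.55) = 0.0091125
P(condition A | x) = 0.0091125 / 0.0159375 ≈ 0.5718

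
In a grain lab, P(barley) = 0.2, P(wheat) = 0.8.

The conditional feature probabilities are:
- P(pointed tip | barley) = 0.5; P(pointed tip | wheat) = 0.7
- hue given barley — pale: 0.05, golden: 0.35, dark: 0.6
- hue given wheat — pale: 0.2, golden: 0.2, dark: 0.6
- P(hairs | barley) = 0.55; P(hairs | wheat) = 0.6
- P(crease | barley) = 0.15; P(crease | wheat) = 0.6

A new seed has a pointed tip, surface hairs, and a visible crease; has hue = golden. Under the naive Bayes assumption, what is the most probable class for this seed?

barley: 0.2 × 0.5 × 0.35 × 0.55 × 0.15 = 0.0028875
wheat: 0.8 × 0.7 × 0.2 × 0.6 × 0.6 = 0.04032
Highest score → wheat.

wheat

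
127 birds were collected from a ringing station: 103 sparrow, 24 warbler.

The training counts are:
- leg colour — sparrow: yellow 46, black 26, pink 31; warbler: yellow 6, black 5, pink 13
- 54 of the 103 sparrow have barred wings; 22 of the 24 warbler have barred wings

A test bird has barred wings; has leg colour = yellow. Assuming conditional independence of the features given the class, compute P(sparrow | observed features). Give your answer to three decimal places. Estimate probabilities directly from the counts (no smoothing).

sparrow: (103/127) × (46/103) × (54/103) ≈ 0.189894
warbler: (24/127) × (6/24) × (22/24) ≈ 0.0433071
P(sparrow | x) = 0.189894 / 0.2332011 ≈ 0.814

0.814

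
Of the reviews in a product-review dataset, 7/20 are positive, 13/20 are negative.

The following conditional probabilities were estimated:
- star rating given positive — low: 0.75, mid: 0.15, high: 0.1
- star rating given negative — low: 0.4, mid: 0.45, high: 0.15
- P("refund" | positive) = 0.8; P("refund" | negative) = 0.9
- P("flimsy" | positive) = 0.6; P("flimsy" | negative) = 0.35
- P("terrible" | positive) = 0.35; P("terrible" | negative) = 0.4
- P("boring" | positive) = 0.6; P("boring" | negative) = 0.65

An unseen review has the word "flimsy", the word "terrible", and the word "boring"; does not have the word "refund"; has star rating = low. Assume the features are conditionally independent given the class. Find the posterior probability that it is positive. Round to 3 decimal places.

positive: 0.35 × 0.75 × (1−0.8) × 0.6 × 0.35 × 0.6 = 0.006615
negative: 0.65 × 0.4 × (1−0.9) × 0.35 × 0.4 × 0.65 = 0.002366
P(positive | x) = 0.006615 / 0.008981 ≈ 0.737

0.737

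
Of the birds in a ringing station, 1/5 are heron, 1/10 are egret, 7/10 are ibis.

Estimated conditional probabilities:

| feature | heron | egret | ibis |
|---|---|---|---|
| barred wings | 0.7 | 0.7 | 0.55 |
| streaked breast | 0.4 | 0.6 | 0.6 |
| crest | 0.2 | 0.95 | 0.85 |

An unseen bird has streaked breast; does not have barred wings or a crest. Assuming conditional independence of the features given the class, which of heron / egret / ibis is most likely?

heron: 0.2 × (1−0.7) × 0.4 × (1−0.2) = 0.0192
egret: 0.1 × (1−0.7) × 0.6 × (1−0.95) = 0.0009
ibis: 0.7 × (1−0.55) × 0.6 × (1−0.85) = 0.02835
Highest score → ibis.

ibis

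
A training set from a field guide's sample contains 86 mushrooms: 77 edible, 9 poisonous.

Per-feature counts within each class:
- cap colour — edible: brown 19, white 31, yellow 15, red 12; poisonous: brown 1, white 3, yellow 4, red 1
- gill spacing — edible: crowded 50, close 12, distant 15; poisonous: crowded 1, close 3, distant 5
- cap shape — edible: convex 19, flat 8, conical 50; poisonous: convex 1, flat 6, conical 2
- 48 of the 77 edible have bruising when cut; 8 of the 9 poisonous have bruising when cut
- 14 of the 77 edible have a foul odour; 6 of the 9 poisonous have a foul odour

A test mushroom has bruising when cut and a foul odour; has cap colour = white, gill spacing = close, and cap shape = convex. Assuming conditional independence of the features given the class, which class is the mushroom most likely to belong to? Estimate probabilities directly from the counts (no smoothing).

edible

edible: (77/86) × (31/77) × (12/77) × (19/77) × (48/77) × (14/77) ≈ 0.0015711
poisonous: (9/86) × (3/9) × (3/9) × (1/9) × (8/9) × (6/9) ≈ 0.000765624
Highest score → edible.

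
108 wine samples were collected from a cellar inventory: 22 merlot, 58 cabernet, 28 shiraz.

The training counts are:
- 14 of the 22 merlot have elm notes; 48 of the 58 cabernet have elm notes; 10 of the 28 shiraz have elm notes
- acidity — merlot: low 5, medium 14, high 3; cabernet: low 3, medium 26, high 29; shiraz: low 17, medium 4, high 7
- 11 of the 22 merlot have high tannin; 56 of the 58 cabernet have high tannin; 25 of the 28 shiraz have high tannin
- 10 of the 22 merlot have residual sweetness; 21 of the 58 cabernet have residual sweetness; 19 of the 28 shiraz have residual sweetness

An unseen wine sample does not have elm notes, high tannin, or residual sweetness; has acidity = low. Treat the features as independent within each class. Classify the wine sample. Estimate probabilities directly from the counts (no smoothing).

merlot: (22/108) × (8/22) × (5/22) × (11/22) × (12/22) ≈ 0.00459137
cabernet: (58/108) × (10/58) × (3/58) × (2/58) × (37/58) ≈ 0.000105353
shiraz: (28/108) × (18/28) × (17/28) × (3/28) × (9/28) ≈ 0.00348488
Highest score → merlot.

merlot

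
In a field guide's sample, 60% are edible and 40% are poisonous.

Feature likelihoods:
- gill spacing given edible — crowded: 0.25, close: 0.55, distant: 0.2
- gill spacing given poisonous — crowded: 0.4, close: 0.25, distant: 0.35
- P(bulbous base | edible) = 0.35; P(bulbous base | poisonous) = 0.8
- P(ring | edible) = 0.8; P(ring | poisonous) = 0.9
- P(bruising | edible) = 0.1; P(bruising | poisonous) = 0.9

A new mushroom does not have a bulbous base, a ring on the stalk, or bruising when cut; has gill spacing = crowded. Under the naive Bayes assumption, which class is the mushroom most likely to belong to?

edible

edible: 0.6 × 0.25 × (1−0.35) × (1−0.8) × (1−0.1) = 0.01755
poisonous: 0.4 × 0.4 × (1−0.8) × (1−0.9) × (1−0.9) = 0.00032
Highest score → edible.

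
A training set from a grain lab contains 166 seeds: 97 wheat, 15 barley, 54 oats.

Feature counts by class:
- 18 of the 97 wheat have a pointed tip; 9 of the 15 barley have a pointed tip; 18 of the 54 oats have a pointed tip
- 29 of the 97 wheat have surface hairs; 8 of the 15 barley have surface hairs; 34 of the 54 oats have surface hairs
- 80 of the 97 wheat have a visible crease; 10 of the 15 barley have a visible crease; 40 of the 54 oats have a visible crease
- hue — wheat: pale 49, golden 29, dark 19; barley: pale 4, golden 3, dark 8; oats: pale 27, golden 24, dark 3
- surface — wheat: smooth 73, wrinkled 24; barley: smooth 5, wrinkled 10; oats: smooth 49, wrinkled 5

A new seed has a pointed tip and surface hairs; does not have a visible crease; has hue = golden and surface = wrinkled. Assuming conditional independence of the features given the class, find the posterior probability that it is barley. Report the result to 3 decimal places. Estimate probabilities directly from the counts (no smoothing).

0.528

wheat: (97/166) × (18/97) × (29/97) × (17/97) × (29/97) × (24/97) ≈ 0.000420275
barley: (15/166) × (9/15) × (8/15) × (5/15) × (3/15) × (10/15) ≈ 0.00128514
oats: (54/166) × (18/54) × (34/54) × (14/54) × (24/54) × (5/54) ≈ 0.000728413
P(barley | x) = 0.00128514 / 0.002433828 ≈ 0.528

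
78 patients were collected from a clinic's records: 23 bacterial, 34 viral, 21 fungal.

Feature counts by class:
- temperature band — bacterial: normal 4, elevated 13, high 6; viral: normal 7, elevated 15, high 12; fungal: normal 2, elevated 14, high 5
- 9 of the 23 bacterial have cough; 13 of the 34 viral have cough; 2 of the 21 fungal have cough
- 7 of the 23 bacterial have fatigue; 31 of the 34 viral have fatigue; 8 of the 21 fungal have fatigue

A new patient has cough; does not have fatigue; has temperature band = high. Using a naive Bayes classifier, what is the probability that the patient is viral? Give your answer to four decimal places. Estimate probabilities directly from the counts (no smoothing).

bacterial: (23/78) × (6/23) × (9/23) × (16/23) ≈ 0.0209394
viral: (34/78) × (12/34) × (13/34) × (3/34) ≈ 0.00519031
fungal: (21/78) × (5/21) × (2/21) × (13/21) ≈ 0.00377929
P(viral | x) = 0.00519031 / 0.029909 ≈ 0.1735

0.1735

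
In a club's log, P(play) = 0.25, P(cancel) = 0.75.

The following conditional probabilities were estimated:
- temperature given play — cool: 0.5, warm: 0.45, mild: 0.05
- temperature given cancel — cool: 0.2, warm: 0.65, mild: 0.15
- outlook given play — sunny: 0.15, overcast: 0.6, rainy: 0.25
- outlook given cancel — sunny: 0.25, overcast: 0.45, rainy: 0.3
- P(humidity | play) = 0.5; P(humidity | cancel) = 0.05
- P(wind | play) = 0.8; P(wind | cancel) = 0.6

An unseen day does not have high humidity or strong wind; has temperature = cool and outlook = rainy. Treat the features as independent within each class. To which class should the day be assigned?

cancel

play: 0.25 × 0.5 × 0.25 × (1−0.5) × (1−0.8) = 0.003125
cancel: 0.75 × 0.2 × 0.3 × (1−0.05) × (1−0.6) = 0.0171
Highest score → cancel.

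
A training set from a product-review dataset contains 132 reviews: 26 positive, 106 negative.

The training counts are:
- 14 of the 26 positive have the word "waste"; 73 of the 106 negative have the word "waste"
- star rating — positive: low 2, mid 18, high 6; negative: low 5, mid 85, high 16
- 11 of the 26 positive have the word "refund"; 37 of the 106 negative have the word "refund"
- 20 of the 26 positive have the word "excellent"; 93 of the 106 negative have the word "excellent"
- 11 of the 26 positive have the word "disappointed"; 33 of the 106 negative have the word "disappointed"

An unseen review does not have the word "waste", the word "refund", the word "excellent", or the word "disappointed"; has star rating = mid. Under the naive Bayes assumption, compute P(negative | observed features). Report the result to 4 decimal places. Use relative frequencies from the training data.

0.6951

positive: (26/132) × (12/26) × (18/26) × (15/26) × (6/26) × (15/26) ≈ 0.00483415
negative: (106/132) × (33/106) × (85/106) × (69/106) × (13/106) × (73/106) ≈ 0.0110218
P(negative | x) = 0.0110218 / 0.01585595 ≈ 0.6951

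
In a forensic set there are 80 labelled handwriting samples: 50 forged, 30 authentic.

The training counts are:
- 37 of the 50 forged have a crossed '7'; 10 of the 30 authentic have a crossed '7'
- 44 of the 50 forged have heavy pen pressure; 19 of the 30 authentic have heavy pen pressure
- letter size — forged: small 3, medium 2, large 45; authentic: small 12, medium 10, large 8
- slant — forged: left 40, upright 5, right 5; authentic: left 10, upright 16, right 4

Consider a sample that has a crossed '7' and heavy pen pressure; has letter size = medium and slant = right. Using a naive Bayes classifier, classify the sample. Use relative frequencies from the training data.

forged: (50/80) × (37/50) × (44/50) × (2/50) × (5/50) = 0.001628
authentic: (30/80) × (10/30) × (19/30) × (10/30) × (4/30) ≈ 0.00351852
Highest score → authentic.

authentic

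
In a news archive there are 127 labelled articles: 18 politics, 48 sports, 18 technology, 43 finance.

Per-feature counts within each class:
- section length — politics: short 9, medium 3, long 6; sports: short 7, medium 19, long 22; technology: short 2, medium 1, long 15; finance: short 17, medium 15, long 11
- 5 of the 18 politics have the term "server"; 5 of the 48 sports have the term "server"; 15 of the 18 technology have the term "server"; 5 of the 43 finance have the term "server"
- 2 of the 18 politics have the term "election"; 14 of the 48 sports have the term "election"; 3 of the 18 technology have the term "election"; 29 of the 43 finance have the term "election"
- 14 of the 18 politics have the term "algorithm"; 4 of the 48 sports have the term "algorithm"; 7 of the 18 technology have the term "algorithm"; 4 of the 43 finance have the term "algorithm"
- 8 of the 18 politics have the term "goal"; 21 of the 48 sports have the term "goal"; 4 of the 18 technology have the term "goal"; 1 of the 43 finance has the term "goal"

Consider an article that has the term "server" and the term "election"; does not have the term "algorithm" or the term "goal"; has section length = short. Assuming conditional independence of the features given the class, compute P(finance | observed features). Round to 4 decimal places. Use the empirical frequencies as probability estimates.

0.8106

politics: (18/127) × (9/18) × (5/18) × (2/18) × (4/18) × (10/18) ≈ 0.000270028
sports: (48/127) × (7/48) × (5/48) × (14/48) × (44/48) × (27/48) ≈ 0.000863463
technology: (18/127) × (2/18) × (15/18) × (3/18) × (11/18) × (14/18) ≈ 0.00103961
finance: (43/127) × (17/43) × (5/43) × (29/43) × (39/43) × (42/43) ≈ 0.00929936
P(finance | x) = 0.00929936 / 0.011472461 ≈ 0.8106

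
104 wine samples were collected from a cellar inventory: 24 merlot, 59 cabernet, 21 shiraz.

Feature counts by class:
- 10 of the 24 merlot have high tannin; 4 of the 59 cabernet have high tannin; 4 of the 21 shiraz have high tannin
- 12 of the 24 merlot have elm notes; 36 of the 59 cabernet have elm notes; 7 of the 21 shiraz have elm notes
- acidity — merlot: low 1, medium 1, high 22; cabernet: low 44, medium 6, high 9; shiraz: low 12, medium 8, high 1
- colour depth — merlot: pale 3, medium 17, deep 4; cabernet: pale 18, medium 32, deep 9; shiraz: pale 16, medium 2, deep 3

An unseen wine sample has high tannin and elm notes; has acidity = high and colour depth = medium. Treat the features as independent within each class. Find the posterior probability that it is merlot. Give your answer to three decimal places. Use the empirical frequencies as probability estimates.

merlot: (24/104) × (10/24) × (12/24) × (22/24) × (17/24) ≈ 0.0312166
cabernet: (59/104) × (4/59) × (36/59) × (9/59) × (32/59) ≈ 0.00194163
shiraz: (21/104) × (4/21) × (7/21) × (1/21) × (2/21) ≈ 0.0000581429
P(merlot | x) = 0.0312166 / 0.0332163729 ≈ 0.940

0.940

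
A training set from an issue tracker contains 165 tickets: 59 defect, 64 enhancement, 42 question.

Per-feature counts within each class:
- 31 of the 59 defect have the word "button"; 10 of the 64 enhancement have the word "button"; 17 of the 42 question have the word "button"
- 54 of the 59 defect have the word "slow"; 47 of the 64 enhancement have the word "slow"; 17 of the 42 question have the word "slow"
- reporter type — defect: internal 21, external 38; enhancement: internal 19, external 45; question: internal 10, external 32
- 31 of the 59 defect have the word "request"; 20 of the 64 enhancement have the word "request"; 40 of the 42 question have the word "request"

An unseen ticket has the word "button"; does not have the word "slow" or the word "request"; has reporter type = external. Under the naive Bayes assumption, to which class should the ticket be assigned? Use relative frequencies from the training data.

enhancement

defect: (59/165) × (31/59) × (5/59) × (38/59) × (28/59) ≈ 0.00486669
enhancement: (64/165) × (10/64) × (17/64) × (45/64) × (44/64) = 0.007781982421875
question: (42/165) × (17/42) × (25/42) × (32/42) × (2/42) ≈ 0.00222504
Highest score → enhancement.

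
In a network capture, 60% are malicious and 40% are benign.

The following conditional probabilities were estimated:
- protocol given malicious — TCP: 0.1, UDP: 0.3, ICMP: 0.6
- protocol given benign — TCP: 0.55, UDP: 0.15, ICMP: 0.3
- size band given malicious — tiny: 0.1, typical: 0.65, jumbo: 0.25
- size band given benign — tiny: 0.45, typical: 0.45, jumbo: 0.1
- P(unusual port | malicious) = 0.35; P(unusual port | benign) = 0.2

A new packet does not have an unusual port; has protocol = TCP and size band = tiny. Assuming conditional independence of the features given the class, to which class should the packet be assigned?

benign

malicious: 0.6 × 0.1 × 0.1 × (1−0.35) = 0.0039
benign: 0.4 × 0.55 × 0.45 × (1−0.2) = 0.0792
Highest score → benign.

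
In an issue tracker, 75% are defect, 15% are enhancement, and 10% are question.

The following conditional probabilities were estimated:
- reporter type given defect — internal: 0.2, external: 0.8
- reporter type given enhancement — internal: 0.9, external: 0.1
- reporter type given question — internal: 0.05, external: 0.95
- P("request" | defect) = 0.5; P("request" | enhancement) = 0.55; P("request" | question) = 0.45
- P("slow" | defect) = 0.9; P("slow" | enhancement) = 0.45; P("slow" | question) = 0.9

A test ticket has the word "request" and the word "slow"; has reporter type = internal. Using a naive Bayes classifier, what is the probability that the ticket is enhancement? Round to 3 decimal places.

0.325

defect: 0.75 × 0.2 × 0.5 × 0.9 = 0.0675
enhancement: 0.15 × 0.9 × 0.55 × 0.45 = 0.0334125
question: 0.1 × 0.05 × 0.45 × 0.9 = 0.002025
P(enhancement | x) = 0.0334125 / 0.1029375 ≈ 0.325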